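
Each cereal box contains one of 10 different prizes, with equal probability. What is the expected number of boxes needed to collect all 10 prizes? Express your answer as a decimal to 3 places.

After i distinct types are collected, each trial gives a new one with probability (10−i)/10, so the expected wait for the next new type is 10/(10−i).
E = 10/10 + 10/9 + 10/8 + 10/7 + 10/6 + 10/5 + 10/4 + 10/3 + 10/2 + 10/1 = 7381/252 ≈ 29.290.

29.290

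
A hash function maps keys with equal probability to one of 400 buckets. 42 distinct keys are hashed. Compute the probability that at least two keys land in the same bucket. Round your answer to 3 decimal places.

It's easier to compute the probability that all 42 are distinct.
P(all distinct) = 400/400 · 399/400 · ··· · 359/400 ≈ 0.107.
So the probability of at least one match is 1 − 0.107 = 0.893.

0.893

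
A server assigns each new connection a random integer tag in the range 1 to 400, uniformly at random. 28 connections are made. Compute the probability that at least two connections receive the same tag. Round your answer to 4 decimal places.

0.6199

It's easier to compute the probability that all 28 are distinct.
P(all distinct) = 400/400 · 399/400 · ··· · 373/400 ≈ 0.3801.
So the probability of at least one match is 1 − 0.3801 = 0.6199.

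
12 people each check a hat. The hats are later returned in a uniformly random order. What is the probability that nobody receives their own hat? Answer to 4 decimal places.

0.3679

This is the derangement probability: permutations of 12 with no fixed point.
D(12) = 12! · (1 − 1/1! + 1/2! − ··· + (−1)^12/12!) = 176214841.
P = 176214841/479001600 = 16019531/43545600 ≈ 0.3679.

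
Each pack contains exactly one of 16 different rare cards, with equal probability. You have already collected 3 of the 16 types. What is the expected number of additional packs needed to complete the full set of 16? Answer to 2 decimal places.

50.88

Starting from 3 distinct types, each trial gives a new one with probability (16−i)/16 when i types are held, so the wait for the next new type is 16/(16−i).
E = 16/13 + 16/12 + 16/11 + 16/10 + 16/9 + 16/8 + 16/7 + 16/6 + 16/5 + 16/4 + 16/3 + 16/2 + 16/1 = 2291986/45045 ≈ 50.88.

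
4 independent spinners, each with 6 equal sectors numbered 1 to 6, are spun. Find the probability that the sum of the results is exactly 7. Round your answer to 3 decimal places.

There are 6^4 = 1296 equally likely outcomes.
The number of ordered 4-tuples from {1,…,6} summing to 7 is 20.
P(sum = 7) = 20/1296 = 5/324 ≈ 0.015.

0.015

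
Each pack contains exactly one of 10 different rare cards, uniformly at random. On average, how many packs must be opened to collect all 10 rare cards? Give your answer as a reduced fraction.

7381/252

After i distinct types are collected, each trial gives a new one with probability (10−i)/10, so the expected wait for the next new type is 10/(10−i).
E = 10/10 + 10/9 + 10/8 + 10/7 + 10/6 + 10/5 + 10/4 + 10/3 + 10/2 + 10/1 = 7381/252.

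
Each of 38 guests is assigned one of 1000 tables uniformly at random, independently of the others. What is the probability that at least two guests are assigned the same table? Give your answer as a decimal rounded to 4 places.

0.5093

It's easier to compute the probability that all 38 are distinct.
P(all distinct) = 1000/1000 · 999/1000 · ··· · 963/1000 ≈ 0.4907.
So the probability of at least one match is 1 − 0.4907 = 0.5093.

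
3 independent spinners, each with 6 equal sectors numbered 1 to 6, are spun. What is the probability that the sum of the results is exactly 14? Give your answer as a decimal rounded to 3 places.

0.069

There are 6^3 = 216 equally likely outcomes.
The number of ordered 3-tuples from {1,…,6} summing to 14 is 15.
P(sum = 14) = 15/216 = 5/72 ≈ 0.069.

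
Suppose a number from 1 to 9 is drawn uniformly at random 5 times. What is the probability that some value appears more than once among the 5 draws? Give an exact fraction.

1627/2187

P(all 5 different) = 9/9 · 8/9 · ··· · 5/9 = 560/2187.
P(at least two equal) = 1 − 560/2187 = 1627/2187.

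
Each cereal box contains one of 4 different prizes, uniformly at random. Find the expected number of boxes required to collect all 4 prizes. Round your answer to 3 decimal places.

8.333

After i distinct types are collected, each trial gives a new one with probability (4−i)/4, so the expected wait for the next new type is 4/(4−i).
E = 4/4 + 4/3 + 4/2 + 4/1 = 25/3 ≈ 8.333.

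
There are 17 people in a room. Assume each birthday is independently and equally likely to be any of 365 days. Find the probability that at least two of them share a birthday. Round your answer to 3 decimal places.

0.315

It's easier to compute the probability that all 17 are distinct.
P(all distinct) = 365/365 · 364/365 · ··· · 349/365 ≈ 0.685.
So the probability of at least one match is 1 − 0.685 = 0.315.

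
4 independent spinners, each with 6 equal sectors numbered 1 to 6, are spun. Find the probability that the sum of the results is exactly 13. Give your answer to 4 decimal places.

There are 6^4 = 1296 equally likely outcomes.
The number of ordered 4-tuples from {1,…,6} summing to 13 is 140.
P(sum = 13) = 140/1296 = 35/324 ≈ 0.1080.

0.1080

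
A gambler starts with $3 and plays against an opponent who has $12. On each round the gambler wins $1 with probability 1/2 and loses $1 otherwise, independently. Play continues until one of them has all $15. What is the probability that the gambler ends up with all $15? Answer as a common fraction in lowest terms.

1/5

With a fair step, P(i) = ½P(i−1) + ½P(i+1) with P(0)=0, P(15)=1 has the linear solution P(i) = i/15.
P(3) = 3/15 = 1/5.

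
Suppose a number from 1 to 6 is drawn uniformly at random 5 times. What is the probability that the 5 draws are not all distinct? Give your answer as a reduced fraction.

P(all 5 different) = 6/6 · 5/6 · ··· · 2/6 = 5/54.
P(at least two equal) = 1 − 5/54 = 49/54.

49/54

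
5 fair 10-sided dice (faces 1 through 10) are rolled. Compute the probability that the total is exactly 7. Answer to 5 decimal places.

0.00015

There are 10^5 = 100000 equally likely outcomes.
The number of ordered 5-tuples from {1,…,10} summing to 7 is 15.
P(sum = 7) = 15/100000 = 3/20000 ≈ 0.00015.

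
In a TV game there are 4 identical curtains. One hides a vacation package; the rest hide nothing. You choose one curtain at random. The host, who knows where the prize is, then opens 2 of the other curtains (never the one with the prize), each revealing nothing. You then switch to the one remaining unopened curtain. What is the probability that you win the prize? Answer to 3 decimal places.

Your original curtain holds the prize with probability 1/4, so the other 3 collectively hold it with probability 3/4.
The host can always find 2 empty curtains to open, so the reveals don't change that 3/4; it is now spread over the 1 remaining unopened curtain.
P(win by switching) = (3/4) · (1/1) = 3/4 ≈ 0.750.

0.750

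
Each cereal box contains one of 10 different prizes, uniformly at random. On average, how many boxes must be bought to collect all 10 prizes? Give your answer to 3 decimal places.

29.290

After i distinct types are collected, each trial gives a new one with probability (10−i)/10, so the expected wait for the next new type is 10/(10−i).
E = 10/10 + 10/9 + 10/8 + 10/7 + 10/6 + 10/5 + 10/4 + 10/3 + 10/2 + 10/1 = 7381/252 ≈ 29.290.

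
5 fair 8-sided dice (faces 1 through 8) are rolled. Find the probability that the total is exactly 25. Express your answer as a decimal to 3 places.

0.068

There are 8^5 = 32768 equally likely outcomes.
The number of ordered 5-tuples from {1,…,8} summing to 25 is 2226.
P(sum = 25) = 2226/32768 = 1113/16384 ≈ 0.068.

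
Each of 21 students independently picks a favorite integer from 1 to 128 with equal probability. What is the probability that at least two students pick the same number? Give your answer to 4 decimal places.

0.8238

It's easier to compute the probability that all 21 are distinct.
P(all distinct) = 128/128 · 127/128 · ··· · 108/128 ≈ 0.1762.
So the probability of at least one match is 1 − 0.1762 = 0.8238.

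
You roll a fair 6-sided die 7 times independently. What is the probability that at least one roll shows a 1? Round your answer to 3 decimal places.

P(no roll shows a 1) = (5/6)^7 ≈ 0.279.
P(at least one) = 1 − 0.279 = 0.721.

0.721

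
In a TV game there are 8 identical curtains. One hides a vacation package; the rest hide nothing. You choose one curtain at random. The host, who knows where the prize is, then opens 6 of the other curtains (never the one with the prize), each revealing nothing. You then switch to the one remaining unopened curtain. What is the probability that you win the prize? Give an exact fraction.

Your original curtain holds the prize with probability 1/8, so the other 7 collectively hold it with probability 7/8.
The host can always find 6 empty curtains to open, so the reveals don't change that 7/8; it is now spread over the 1 remaining unopened curtain.
P(win by switching) = (7/8) · (1/1) = 7/8.

7/8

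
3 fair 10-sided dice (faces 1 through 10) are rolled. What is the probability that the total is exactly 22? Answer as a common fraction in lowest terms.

9/200

There are 10^3 = 1000 equally likely outcomes.
The number of ordered 3-tuples from {1,…,10} summing to 22 is 45.
P(sum = 22) = 45/1000 = 9/200.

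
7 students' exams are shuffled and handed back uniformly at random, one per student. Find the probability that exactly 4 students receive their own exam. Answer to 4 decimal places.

0.0139

Choose which 4 of the 7 are fixed: C(7,4) = 35 ways.
The remaining 3 must have no fixed point: D(3) = 2.
P = 35·2/5040 = 1/72 ≈ 0.0139.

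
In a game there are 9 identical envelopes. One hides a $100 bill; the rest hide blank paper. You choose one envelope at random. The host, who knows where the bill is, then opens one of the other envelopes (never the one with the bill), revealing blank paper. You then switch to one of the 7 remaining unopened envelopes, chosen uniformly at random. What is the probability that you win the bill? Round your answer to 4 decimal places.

Your original envelope holds the bill with probability 1/9, so the other 8 collectively hold it with probability 8/9.
The host can always find an empty envelope to open, so this doesn't change that 8/9; it is now spread over the 7 remaining unopened envelopes.
P(win by switching) = (8/9) · (1/7) = 8/63 ≈ 0.1270.

0.1270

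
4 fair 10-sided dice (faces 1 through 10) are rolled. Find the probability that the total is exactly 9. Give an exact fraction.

7/1250

There are 10^4 = 10000 equally likely outcomes.
The number of ordered 4-tuples from {1,…,10} summing to 9 is 56.
P(sum = 9) = 56/10000 = 7/1250.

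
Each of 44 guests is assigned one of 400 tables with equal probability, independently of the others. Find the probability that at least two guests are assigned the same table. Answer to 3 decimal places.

0.914

It's easier to compute the probability that all 44 are distinct.
P(all distinct) = 400/400 · 399/400 · ··· · 357/400 ≈ 0.086.
So the probability of at least one match is 1 − 0.086 = 0.914.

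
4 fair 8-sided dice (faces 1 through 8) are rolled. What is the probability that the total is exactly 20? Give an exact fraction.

There are 8^4 = 4096 equally likely outcomes.
The number of ordered 4-tuples from {1,…,8} summing to 20 is 315.
P(sum = 20) = 315/4096.

315/4096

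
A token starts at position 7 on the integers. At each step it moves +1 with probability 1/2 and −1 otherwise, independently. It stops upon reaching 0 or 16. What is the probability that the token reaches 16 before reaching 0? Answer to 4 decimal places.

With a fair step, P(i) = ½P(i−1) + ½P(i+1) with P(0)=0, P(16)=1 has the linear solution P(i) = i/16.
P(7) = 7/16 ≈ 0.4375.

0.4375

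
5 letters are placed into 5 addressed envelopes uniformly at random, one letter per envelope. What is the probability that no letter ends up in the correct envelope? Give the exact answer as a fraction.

This is the derangement probability: permutations of 5 with no fixed point.
D(5) = 5! · (1 − 1/1! + 1/2! − ··· + (−1)^5/5!) = 44.
P = 44/120 = 11/30.

11/30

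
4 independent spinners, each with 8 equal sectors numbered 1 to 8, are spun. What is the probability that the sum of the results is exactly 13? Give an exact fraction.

51/1024

There are 8^4 = 4096 equally likely outcomes.
The number of ordered 4-tuples from {1,…,8} summing to 13 is 204.
P(sum = 13) = 204/4096 = 51/1024.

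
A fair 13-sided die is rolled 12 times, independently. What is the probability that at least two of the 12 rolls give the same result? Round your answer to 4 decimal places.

P(all 12 different) = 13/13 · 12/13 · ··· · 2/13 ≈ 0.0003.
P(at least two equal) = 1 − 0.0003 = 0.9997.

0.9997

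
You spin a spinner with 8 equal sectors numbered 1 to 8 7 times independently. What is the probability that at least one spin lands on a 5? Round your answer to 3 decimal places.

P(no spin lands on a 5) = (7/8)^7 ≈ 0.393.
P(at least one) = 1 − 0.393 = 0.607.

0.607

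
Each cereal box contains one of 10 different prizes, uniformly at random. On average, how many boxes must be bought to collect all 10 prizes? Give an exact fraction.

7381/252

After i distinct types are collected, each trial gives a new one with probability (10−i)/10, so the expected wait for the next new type is 10/(10−i).
E = 10/10 + 10/9 + 10/8 + 10/7 + 10/6 + 10/5 + 10/4 + 10/3 + 10/2 + 10/1 = 7381/252.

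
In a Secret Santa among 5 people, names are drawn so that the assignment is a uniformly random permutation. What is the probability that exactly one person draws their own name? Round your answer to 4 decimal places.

0.3750

Choose which one is fixed: C(5,1) = 5 ways.
The remaining 4 must have no fixed point: D(4) = 9.
P = 5·9/120 = 3/8 ≈ 0.3750.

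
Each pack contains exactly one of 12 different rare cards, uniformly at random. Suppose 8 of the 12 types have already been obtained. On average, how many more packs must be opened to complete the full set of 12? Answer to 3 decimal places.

25.000

Starting from 8 distinct types, each trial gives a new one with probability (12−i)/12 when i types are held, so the wait for the next new type is 12/(12−i).
E = 12/4 + 12/3 + 12/2 + 12/1 = 25 ≈ 25.000.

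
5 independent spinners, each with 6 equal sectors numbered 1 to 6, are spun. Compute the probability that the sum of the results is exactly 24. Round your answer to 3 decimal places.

There are 6^5 = 7776 equally likely outcomes.
The number of ordered 5-tuples from {1,…,6} summing to 24 is 205.
P(sum = 24) = 205/7776 ≈ 0.026.

0.026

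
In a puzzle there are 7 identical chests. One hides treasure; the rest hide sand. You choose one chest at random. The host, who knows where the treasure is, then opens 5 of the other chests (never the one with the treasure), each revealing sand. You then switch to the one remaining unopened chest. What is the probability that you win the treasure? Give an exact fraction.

Your original chest holds the treasure with probability 1/7, so the other 6 collectively hold it with probability 6/7.
The host can always find 5 empty chests to open, so the reveals don't change that 6/7; it is now spread over the 1 remaining unopened chest.
P(win by switching) = (6/7) · (1/1) = 6/7.

6/7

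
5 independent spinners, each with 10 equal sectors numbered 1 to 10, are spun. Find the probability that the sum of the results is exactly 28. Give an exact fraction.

There are 10^5 = 100000 equally likely outcomes.
The number of ordered 5-tuples from {1,…,10} summing to 28 is 6000.
P(sum = 28) = 6000/100000 = 3/50.

3/50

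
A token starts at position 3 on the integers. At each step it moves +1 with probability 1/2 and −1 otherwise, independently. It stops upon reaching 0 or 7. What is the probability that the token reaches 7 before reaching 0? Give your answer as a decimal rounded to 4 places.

0.4286

With a fair step, P(i) = ½P(i−1) + ½P(i+1) with P(0)=0, P(7)=1 has the linear solution P(i) = i/7.
P(3) = 3/7 ≈ 0.4286.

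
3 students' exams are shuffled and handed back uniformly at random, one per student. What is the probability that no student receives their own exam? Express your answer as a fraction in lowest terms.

This is the derangement probability: permutations of 3 with no fixed point.
D(3) = 3! · (1 − 1/1! + 1/2! − ··· + (−1)^3/3!) = 2.
P = 2/6 = 1/3.

1/3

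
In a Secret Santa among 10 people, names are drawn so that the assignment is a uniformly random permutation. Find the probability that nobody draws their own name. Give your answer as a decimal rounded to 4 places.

0.3679

This is the derangement probability: permutations of 10 with no fixed point.
D(10) = 10! · (1 − 1/1! + 1/2! − ··· + (−1)^10/10!) = 1334961.
P = 1334961/3628800 = 16481/44800 ≈ 0.3679.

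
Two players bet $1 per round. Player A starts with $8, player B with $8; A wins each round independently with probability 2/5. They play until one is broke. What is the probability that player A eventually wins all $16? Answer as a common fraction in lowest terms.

256/6817

Let r = q/p = (3/5)/(2/5) = 3/2. The recurrence P(i) = p·P(i+1) + q·P(i−1) with P(0)=0, P(16)=1 gives P(i) = (1 − r^i)/(1 − r^16).
P(8) = (1 − (3/2)^8) / (1 − (3/2)^16) = 256/6817.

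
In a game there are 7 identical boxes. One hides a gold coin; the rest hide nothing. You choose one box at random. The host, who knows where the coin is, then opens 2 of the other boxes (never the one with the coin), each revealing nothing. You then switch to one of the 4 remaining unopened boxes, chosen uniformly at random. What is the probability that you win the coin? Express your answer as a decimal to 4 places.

0.2143

Your original box holds the coin with probability 1/7, so the other 6 collectively hold it with probability 6/7.
The host can always find 2 empty boxes to open, so the reveals don't change that 6/7; it is now spread over the 4 remaining unopened boxes.
P(win by switching) = (6/7) · (1/4) = 3/14 ≈ 0.2143.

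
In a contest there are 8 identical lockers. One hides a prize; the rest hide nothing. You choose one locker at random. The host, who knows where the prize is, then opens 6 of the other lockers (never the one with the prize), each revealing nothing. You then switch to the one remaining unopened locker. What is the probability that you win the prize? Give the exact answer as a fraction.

7/8

Your original locker holds the prize with probability 1/8, so the other 7 collectively hold it with probability 7/8.
The host can always find 6 empty lockers to open, so the reveals don't change that 7/8; it is now spread over the 1 remaining unopened locker.
P(win by switching) = (7/8) · (1/1) = 7/8.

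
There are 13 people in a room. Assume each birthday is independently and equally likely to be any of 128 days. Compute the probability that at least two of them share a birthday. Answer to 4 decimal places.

0.4675

It's easier to compute the probability that all 13 are distinct.
P(all distinct) = 128/128 · 127/128 · ··· · 116/128 ≈ 0.5325.
So the probability of at least one match is 1 − 0.5325 = 0.4675.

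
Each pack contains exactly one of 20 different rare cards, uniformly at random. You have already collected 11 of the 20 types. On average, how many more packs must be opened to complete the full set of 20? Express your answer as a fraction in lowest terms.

7129/126

Starting from 11 distinct types, each trial gives a new one with probability (20−i)/20 when i types are held, so the wait for the next new type is 20/(20−i).
E = 20/9 + 20/8 + 20/7 + 20/6 + 20/5 + 20/4 + 20/3 + 20/2 + 20/1 = 7129/126.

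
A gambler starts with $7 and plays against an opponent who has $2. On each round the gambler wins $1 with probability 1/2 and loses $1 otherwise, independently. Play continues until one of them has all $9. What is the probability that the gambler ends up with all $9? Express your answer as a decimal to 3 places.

0.778

With a fair step, P(i) = ½P(i−1) + ½P(i+1) with P(0)=0, P(9)=1 has the linear solution P(i) = i/9.
P(7) = 7/9 ≈ 0.778.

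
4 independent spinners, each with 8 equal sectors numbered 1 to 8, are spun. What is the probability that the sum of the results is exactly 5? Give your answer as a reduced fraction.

There are 8^4 = 4096 equally likely outcomes.
The number of ordered 4-tuples from {1,…,8} summing to 5 is 4.
P(sum = 5) = 4/4096 = 1/1024.

1/1024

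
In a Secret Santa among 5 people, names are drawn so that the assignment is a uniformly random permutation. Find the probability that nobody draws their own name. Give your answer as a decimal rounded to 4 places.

0.3667

This is the derangement probability: permutations of 5 with no fixed point.
D(5) = 5! · (1 − 1/1! + 1/2! − ··· + (−1)^5/5!) = 44.
P = 44/120 = 11/30 ≈ 0.3667.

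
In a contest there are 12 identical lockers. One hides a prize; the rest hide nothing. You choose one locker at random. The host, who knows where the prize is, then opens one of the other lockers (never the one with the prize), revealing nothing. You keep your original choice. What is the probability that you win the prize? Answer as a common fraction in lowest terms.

The host can always open an empty locker regardless of your choice, so this gives no information about your original locker.
P(win by staying) = 1/12.

1/12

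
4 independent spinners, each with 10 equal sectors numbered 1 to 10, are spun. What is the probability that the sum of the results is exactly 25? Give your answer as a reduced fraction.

There are 10^4 = 10000 equally likely outcomes.
The number of ordered 4-tuples from {1,…,10} summing to 25 is 592.
P(sum = 25) = 592/10000 = 37/625.

37/625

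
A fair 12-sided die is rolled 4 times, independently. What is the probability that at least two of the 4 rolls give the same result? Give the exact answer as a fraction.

41/96

P(all 4 different) = 12/12 · 11/12 · ··· · 9/12 = 55/96.
P(at least two equal) = 1 − 55/96 = 41/96.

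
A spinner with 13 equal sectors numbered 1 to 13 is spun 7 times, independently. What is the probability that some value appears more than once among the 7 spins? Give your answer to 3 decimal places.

P(all 7 different) = 13/13 · 12/13 · ··· · 7/13 ≈ 0.138.
P(at least two equal) = 1 − 0.138 = 0.862.

0.862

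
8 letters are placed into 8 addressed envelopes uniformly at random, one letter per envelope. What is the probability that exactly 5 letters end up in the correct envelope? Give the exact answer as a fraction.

Choose which 5 of the 8 are fixed: C(8,5) = 56 ways.
The remaining 3 must have no fixed point: D(3) = 2.
P = 56·2/40320 = 1/360.

1/360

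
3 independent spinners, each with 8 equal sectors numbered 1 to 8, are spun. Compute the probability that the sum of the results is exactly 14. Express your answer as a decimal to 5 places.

0.09375

There are 8^3 = 512 equally likely outcomes.
The number of ordered 3-tuples from {1,…,8} summing to 14 is 48.
P(sum = 14) = 48/512 = 3/32 ≈ 0.09375.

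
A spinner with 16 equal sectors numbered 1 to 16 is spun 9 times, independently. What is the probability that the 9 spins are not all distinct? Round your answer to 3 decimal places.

0.940

P(all 9 different) = 16/16 · 15/16 · ··· · 8/16 ≈ 0.060.
P(at least two equal) = 1 − 0.060 = 0.940.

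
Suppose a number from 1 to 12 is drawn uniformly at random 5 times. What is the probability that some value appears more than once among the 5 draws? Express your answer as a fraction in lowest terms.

89/144

P(all 5 different) = 12/12 · 11/12 · ··· · 8/12 = 55/144.
P(at least two equal) = 1 − 55/144 = 89/144.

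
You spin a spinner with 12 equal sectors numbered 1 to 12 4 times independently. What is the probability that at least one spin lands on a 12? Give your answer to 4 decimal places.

P(no spin lands on a 12) = (11/12)^4 ≈ 0.7061.
P(at least one) = 1 − 0.7061 = 0.2939.

0.2939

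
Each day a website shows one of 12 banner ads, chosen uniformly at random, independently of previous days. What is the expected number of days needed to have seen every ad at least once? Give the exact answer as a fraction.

After i distinct types are collected, each trial gives a new one with probability (12−i)/12, so the expected wait for the next new type is 12/(12−i).
E = 12/12 + 12/11 + 12/10 + 12/9 + 12/8 + 12/7 + 12/6 + 12/5 + 12/4 + 12/3 + 12/2 + 12/1 = 86021/2310.

86021/2310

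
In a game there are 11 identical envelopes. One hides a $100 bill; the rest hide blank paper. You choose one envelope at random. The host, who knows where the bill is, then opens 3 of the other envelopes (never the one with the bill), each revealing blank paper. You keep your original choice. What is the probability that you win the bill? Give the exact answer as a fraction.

1/11

The host can always open 3 empty envelopes regardless of your choice, so the reveals give no information about your original envelope.
P(win by staying) = 1/11.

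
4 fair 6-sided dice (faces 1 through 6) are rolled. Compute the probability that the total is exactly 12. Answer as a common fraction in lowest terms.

There are 6^4 = 1296 equally likely outcomes.
The number of ordered 4-tuples from {1,…,6} summing to 12 is 125.
P(sum = 12) = 125/1296.

125/1296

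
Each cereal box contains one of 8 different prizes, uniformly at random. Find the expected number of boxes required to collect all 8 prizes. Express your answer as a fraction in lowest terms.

After i distinct types are collected, each trial gives a new one with probability (8−i)/8, so the expected wait for the next new type is 8/(8−i).
E = 8/8 + 8/7 + 8/6 + 8/5 + 8/4 + 8/3 + 8/2 + 8/1 = 761/35.

761/35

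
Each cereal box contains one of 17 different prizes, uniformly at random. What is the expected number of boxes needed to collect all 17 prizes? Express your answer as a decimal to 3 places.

After i distinct types are collected, each trial gives a new one with probability (17−i)/17, so the expected wait for the next new type is 17/(17−i).
E = 17/17 + 17/16 + 17/15 + 17/14 + 17/13 + 17/12 + 17/11 + 17/10 + 17/9 + 17/8 + 17/7 + 17/6 + 17/5 + 17/4 + 17/3 + 17/2 + 17/1 = 42142223/720720 ≈ 58.472.

58.472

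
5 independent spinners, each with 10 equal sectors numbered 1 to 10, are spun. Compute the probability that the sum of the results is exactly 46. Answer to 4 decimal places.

0.0007

There are 10^5 = 100000 equally likely outcomes.
The number of ordered 5-tuples from {1,…,10} summing to 46 is 70.
P(sum = 46) = 70/100000 = 7/10000 ≈ 0.0007.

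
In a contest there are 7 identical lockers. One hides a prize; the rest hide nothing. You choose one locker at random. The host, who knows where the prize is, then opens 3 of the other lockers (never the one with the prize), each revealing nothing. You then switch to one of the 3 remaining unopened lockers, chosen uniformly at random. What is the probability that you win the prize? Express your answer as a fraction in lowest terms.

Your original locker holds the prize with probability 1/7, so the other 6 collectively hold it with probability 6/7.
The host can always find 3 empty lockers to open, so the reveals don't change that 6/7; it is now spread over the 3 remaining unopened lockers.
P(win by switching) = (6/7) · (1/3) = 2/7.

2/7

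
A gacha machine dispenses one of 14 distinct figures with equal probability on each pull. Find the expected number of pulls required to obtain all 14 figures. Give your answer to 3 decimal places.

45.522

After i distinct types are collected, each trial gives a new one with probability (14−i)/14, so the expected wait for the next new type is 14/(14−i).
E = 14/14 + 14/13 + 14/12 + 14/11 + 14/10 + 14/9 + 14/8 + 14/7 + 14/6 + 14/5 + 14/4 + 14/3 + 14/2 + 14/1 = 1171733/25740 ≈ 45.522.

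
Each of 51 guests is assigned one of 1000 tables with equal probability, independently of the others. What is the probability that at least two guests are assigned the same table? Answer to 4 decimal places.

It's easier to compute the probability that all 51 are distinct.
P(all distinct) = 1000/1000 · 999/1000 · ··· · 950/1000 ≈ 0.2733.
So the probability of at least one match is 1 − 0.2733 = 0.7267.

0.7267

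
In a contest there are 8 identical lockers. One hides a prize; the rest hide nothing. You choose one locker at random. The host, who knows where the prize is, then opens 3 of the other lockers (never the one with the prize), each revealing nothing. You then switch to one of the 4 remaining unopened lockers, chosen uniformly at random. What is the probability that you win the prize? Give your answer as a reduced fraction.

7/32

Your original locker holds the prize with probability 1/8, so the other 7 collectively hold it with probability 7/8.
The host can always find 3 empty lockers to open, so the reveals don't change that 7/8; it is now spread over the 4 remaining unopened lockers.
P(win by switching) = (7/8) · (1/4) = 7/32.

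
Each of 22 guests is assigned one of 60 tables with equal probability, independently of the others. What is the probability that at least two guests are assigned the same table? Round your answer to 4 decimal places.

It's easier to compute the probability that all 22 are distinct.
P(all distinct) = 60/60 · 59/60 · ··· · 39/60 ≈ 0.0121.
So the probability of at least one match is 1 − 0.0121 = 0.9879.

0.9879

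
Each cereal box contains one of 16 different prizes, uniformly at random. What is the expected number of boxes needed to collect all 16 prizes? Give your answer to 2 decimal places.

After i distinct types are collected, each trial gives a new one with probability (16−i)/16, so the expected wait for the next new type is 16/(16−i).
E = 16/16 + 16/15 + 16/14 + 16/13 + 16/12 + 16/11 + 16/10 + 16/9 + 16/8 + 16/7 + 16/6 + 16/5 + 16/4 + 16/3 + 16/2 + 16/1 = 2436559/45045 ≈ 54.09.

54.09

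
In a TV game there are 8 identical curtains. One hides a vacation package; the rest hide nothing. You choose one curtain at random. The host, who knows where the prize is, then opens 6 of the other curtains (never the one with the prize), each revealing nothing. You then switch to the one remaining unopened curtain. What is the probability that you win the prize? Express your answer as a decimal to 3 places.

0.875

Your original curtain holds the prize with probability 1/8, so the other 7 collectively hold it with probability 7/8.
The host can always find 6 empty curtains to open, so the reveals don't change that 7/8; it is now spread over the 1 remaining unopened curtain.
P(win by switching) = (7/8) · (1/1) = 7/8 ≈ 0.875.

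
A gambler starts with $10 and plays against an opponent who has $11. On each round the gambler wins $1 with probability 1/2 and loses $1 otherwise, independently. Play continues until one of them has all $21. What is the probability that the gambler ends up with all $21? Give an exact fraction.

10/21

With a fair step, P(i) = ½P(i−1) + ½P(i+1) with P(0)=0, P(21)=1 has the linear solution P(i) = i/21.
P(10) = 10/21.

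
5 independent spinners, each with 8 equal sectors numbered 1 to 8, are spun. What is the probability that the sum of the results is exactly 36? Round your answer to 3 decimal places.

0.002

There are 8^5 = 32768 equally likely outcomes.
The number of ordered 5-tuples from {1,…,8} summing to 36 is 70.
P(sum = 36) = 70/32768 = 35/16384 ≈ 0.002.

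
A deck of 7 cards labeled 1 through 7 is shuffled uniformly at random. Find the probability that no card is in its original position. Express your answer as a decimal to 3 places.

This is the derangement probability: permutations of 7 with no fixed point.
D(7) = 7! · (1 − 1/1! + 1/2! − ··· + (−1)^7/7!) = 1854.
P = 1854/5040 = 103/280 ≈ 0.368.

0.368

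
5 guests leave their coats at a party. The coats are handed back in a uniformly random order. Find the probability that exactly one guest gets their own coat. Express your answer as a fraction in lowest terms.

Choose which one is fixed: C(5,1) = 5 ways.
The remaining 4 must have no fixed point: D(4) = 9.
P = 5·9/120 = 3/8.

3/8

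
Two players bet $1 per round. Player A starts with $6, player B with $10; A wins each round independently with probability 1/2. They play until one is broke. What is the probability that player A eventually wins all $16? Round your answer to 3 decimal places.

0.375

With a fair step, P(i) = ½P(i−1) + ½P(i+1) with P(0)=0, P(16)=1 has the linear solution P(i) = i/16.
P(6) = 6/16 = 3/8 ≈ 0.375.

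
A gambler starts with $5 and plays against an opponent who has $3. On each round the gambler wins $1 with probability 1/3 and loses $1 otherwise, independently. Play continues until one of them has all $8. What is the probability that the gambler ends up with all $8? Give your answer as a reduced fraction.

31/255

Let r = q/p = (2/3)/(1/3) = 2. The recurrence P(i) = p·P(i+1) + q·P(i−1) with P(0)=0, P(8)=1 gives P(i) = (1 − r^i)/(1 − r^8).
P(5) = (1 − (2)^5) / (1 − (2)^8) = 31/255.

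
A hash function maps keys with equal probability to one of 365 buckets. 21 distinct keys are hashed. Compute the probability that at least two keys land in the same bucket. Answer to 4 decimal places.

It's easier to compute the probability that all 21 are distinct.
P(all distinct) = 365/365 · 364/365 · ··· · 345/365 ≈ 0.5563.
So the probability of at least one match is 1 − 0.5563 = 0.4437.

0.4437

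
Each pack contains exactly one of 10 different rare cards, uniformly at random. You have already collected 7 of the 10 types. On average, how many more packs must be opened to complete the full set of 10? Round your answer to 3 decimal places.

Starting from 7 distinct types, each trial gives a new one with probability (10−i)/10 when i types are held, so the wait for the next new type is 10/(10−i).
E = 10/3 + 10/2 + 10/1 = 55/3 ≈ 18.333.

18.333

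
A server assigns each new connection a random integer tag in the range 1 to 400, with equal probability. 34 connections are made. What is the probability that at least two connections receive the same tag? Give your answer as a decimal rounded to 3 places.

0.764

It's easier to compute the probability that all 34 are distinct.
P(all distinct) = 400/400 · 399/400 · ··· · 367/400 ≈ 0.236.
So the probability of at least one match is 1 − 0.236 = 0.764.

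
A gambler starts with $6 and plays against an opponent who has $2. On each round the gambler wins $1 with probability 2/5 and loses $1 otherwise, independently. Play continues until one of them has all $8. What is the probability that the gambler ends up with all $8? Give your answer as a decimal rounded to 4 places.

0.4219

Let r = q/p = (3/5)/(2/5) = 3/2. The recurrence P(i) = p·P(i+1) + q·P(i−1) with P(0)=0, P(8)=1 gives P(i) = (1 − r^i)/(1 − r^8).
P(6) = (1 − (3/2)^6) / (1 − (3/2)^8) = 532/1261 ≈ 0.4219.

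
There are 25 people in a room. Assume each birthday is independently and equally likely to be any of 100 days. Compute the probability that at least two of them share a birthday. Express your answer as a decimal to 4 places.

It's easier to compute the probability that all 25 are distinct.
P(all distinct) = 100/100 · 99/100 · ··· · 76/100 ≈ 0.0376.
So the probability of at least one match is 1 − 0.0376 = 0.9624.

0.9624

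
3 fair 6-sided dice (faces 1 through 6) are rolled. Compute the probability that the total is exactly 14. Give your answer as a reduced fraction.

5/72

There are 6^3 = 216 equally likely outcomes.
The number of ordered 3-tuples from {1,…,6} summing to 14 is 15.
P(sum = 14) = 15/216 = 5/72.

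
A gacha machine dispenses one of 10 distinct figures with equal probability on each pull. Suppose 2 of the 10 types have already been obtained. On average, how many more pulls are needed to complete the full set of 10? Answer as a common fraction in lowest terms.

Starting from 2 distinct types, each trial gives a new one with probability (10−i)/10 when i types are held, so the wait for the next new type is 10/(10−i).
E = 10/8 + 10/7 + 10/6 + 10/5 + 10/4 + 10/3 + 10/2 + 10/1 = 761/28.

761/28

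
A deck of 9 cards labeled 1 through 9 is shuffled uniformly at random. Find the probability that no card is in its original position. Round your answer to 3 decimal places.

0.368

This is the derangement probability: permutations of 9 with no fixed point.
D(9) = 9! · (1 − 1/1! + 1/2! − ··· + (−1)^9/9!) = 133496.
P = 133496/362880 = 16687/45360 ≈ 0.368.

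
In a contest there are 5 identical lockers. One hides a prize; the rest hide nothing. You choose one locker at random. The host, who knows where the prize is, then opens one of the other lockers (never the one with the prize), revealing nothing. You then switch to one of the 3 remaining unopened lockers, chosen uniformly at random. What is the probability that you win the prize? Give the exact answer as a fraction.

4/15

Your original locker holds the prize with probability 1/5, so the other 4 collectively hold it with probability 4/5.
The host can always find an empty locker to open, so this doesn't change that 4/5; it is now spread over the 3 remaining unopened lockers.
P(win by switching) = (4/5) · (1/3) = 4/15.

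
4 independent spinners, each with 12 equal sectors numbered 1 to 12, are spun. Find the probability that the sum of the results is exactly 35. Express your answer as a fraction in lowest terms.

17/648

There are 12^4 = 20736 equally likely outcomes.
The number of ordered 4-tuples from {1,…,12} summing to 35 is 544.
P(sum = 35) = 544/20736 = 17/648.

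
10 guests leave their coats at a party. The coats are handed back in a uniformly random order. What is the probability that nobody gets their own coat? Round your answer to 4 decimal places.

0.3679

This is the derangement probability: permutations of 10 with no fixed point.
D(10) = 10! · (1 − 1/1! + 1/2! − ··· + (−1)^10/10!) = 1334961.
P = 1334961/3628800 = 16481/44800 ≈ 0.3679.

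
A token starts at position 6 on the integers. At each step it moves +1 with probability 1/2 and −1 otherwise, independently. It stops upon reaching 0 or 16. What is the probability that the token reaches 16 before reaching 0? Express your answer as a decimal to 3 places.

With a fair step, P(i) = ½P(i−1) + ½P(i+1) with P(0)=0, P(16)=1 has the linear solution P(i) = i/16.
P(6) = 6/16 = 3/8 ≈ 0.375.

0.375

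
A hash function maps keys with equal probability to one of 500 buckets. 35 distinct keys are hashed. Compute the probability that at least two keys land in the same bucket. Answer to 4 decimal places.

0.7043

It's easier to compute the probability that all 35 are distinct.
P(all distinct) = 500/500 · 499/500 · ··· · 466/500 ≈ 0.2957.
So the probability of at least one match is 1 − 0.2957 = 0.7043.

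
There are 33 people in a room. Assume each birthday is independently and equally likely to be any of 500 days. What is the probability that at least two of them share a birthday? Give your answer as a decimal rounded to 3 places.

It's easier to compute the probability that all 33 are distinct.
P(all distinct) = 500/500 · 499/500 · ··· · 468/500 ≈ 0.340.
So the probability of at least one match is 1 − 0.340 = 0.660.

0.660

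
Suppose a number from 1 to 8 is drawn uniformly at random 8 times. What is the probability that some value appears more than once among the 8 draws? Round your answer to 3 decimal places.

0.998

P(all 8 different) = 8/8 · 7/8 · ··· · 1/8 ≈ 0.002.
P(at least two equal) = 1 − 0.002 = 0.998.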